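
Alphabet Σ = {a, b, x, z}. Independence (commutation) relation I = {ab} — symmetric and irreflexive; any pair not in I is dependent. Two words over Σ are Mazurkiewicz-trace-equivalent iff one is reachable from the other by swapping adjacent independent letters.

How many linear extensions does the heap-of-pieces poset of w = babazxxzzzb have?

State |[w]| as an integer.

0(b) covers ∅
1(a) covers ∅
2(b) covers 0:b
3(a) covers 1:a
4(z) covers 2:b, 3:a
5(x) covers 4:z
6(x) covers 5:x
7(z) covers 6:x
8(z) covers 7:z
9(z) covers 8:z
10(b) covers 9:z
floor of heap: 0:b, 1:a
completions by unplaced set U, small U first (add the entries for U minus each lowest piece of U):
  |U|=1: {10}:1
  |U|=2: {9,10}:1
  |U|=3: {8,9,10}:1
  |U|=4: {7,8,9,10}:1
  |U|=5: {6,7,8,9,10}:1
  |U|=6: {5,6,7,8,9,10}:1
  |U|=7: {4,5,6,7,8,9,10}:1
  |U|=8: {2,4,5,6,7,8,9,10}:1  {3,4,5,6,7,8,9,10}:1
  |U|=9: {0,2,4,5,6,7,8,9,10}:1  {1,3,4,5,6,7,8,9,10}:1  {2,3,4,5,6,7,8,9,10}:2
  start at 0(b): 3
  start at 1(a): 3
sum over floor = 6

6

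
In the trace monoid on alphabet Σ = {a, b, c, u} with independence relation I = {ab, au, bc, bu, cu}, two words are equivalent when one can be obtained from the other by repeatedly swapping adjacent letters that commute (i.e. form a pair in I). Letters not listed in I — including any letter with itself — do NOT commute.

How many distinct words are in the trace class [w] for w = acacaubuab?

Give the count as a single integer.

piece 0:a — minimal
piece 1:c rests on {0:a}
piece 2:a rests on {1:c}
piece 3:c rests on {2:a}
piece 4:a rests on {3:c}
piece 5:u — minimal
piece 6:b — minimal
piece 7:u rests on {5:u}
piece 8:a rests on {4:a}
piece 9:b rests on {6:b}
minimal pieces: {0:a, 5:u, 6:b}
ways to finish when only these pieces remain (= sum over removing one remaining piece with nothing left below it):
  1 left: {7}→1  {8}→1  {9}→1
  2 left: {4,8}→1  {5,7}→1  {6,9}→1  {7,8}→2  {7,9}→2  {8,9}→2
  3 left: {3,4,8}→1  {4,7,8}→3  {4,8,9}→3  {5,7,8}→3  {5,7,9}→3  {6,7,9}→3  {6,8,9}→3  {7,8,9}→6
  4 left: {2,3,4,8}→1  {3,4,7,8}→4  {3,4,8,9}→4  {4,5,7,8}→6  {4,6,8,9}→6  {4,7,8,9}→12  {5,6,7,9}→6  {5,7,8,9}→12  {6,7,8,9}→12
  5 left: {1,2,3,4,8}→1  {2,3,4,7,8}→5  {2,3,4,8,9}→5  {3,4,5,7,8}→10  {3,4,6,8,9}→10  {3,4,7,8,9}→20  {4,5,7,8,9}→30  {4,6,7,8,9}→30  {5,6,7,8,9}→30
  6 left: {0,1,2,3,4,8}→1  {1,2,3,4,7,8}→6  {1,2,3,4,8,9}→6  {2,3,4,5,7,8}→15  {2,3,4,6,8,9}→15  {2,3,4,7,8,9}→30  {3,4,5,7,8,9}→60  {3,4,6,7,8,9}→60  {4,5,6,7,8,9}→90
  7 left: {0,1,2,3,4,7,8}→7  {0,1,2,3,4,8,9}→7  {1,2,3,4,5,7,8}→21  {1,2,3,4,6,8,9}→21  {1,2,3,4,7,8,9}→42  {2,3,4,5,7,8,9}→105  {2,3,4,6,7,8,9}→105  {3,4,5,6,7,8,9}→210
  8 left: {0,1,2,3,4,5,7,8}→28  {0,1,2,3,4,6,8,9}→28  {0,1,2,3,4,7,8,9}→56  {1,2,3,4,5,7,8,9}→168  {1,2,3,4,6,7,8,9}→168  {2,3,4,5,6,7,8,9}→420
  placing 0:a first → 756 extensions
  placing 5:u first → 252 extensions
  placing 6:b first → 252 extensions
total linear extensions = 1260

1260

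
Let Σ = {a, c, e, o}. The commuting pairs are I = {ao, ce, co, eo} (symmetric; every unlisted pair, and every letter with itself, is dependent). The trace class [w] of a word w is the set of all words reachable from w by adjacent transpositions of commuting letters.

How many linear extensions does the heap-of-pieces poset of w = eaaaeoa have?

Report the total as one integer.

7

drop 0:e onto floor
drop 1:a onto {0:e}
drop 2:a onto {1:a}
drop 3:a onto {2:a}
drop 4:e onto {3:a}
drop 5:o onto floor
drop 6:a onto {4:e}
ground layer = {0:e, 5:o}
drop-orders for the pieces not yet dropped (sum over which currently-grounded one goes next):
  1 to go: {5} 1  {6} 1
  2 to go: {4,6} 1  {5,6} 2
  3 to go: {3,4,6} 1  {4,5,6} 3
  4 to go: {2,3,4,6} 1  {3,4,5,6} 4
  5 to go: {1,2,3,4,6} 1  {2,3,4,5,6} 5
  if 0:e drops first: 6 orders
  if 5:o drops first: 1 orders
heap linearizations: 7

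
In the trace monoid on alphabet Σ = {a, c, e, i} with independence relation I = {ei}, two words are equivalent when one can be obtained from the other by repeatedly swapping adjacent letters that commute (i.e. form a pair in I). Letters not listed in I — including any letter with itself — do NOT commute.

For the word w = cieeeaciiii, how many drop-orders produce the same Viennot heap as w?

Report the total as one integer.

drop 0:c onto floor
drop 1:i onto {0:c}
drop 2:e onto {0:c}
drop 3:e onto {2:e}
drop 4:e onto {3:e}
drop 5:a onto {1:i, 4:e}
drop 6:c onto {5:a}
drop 7:i onto {6:c}
drop 8:i onto {7:i}
drop 9:i onto {8:i}
drop 10:i onto {9:i}
ground layer = {0:c}
drop-orders for the pieces not yet dropped (sum over which currently-grounded one goes next):
  1 to go: {10} 1
  2 to go: {9,10} 1
  3 to go: {8,9,10} 1
  4 to go: {7,8,9,10} 1
  5 to go: {6,7,8,9,10} 1
  6 to go: {5,6,7,8,9,10} 1
  7 to go: {1,5,6,7,8,9,10} 1  {4,5,6,7,8,9,10} 1
  8 to go: {1,4,5,6,7,8,9,10} 2  {3,4,5,6,7,8,9,10} 1
  9 to go: {1,3,4,5,6,7,8,9,10} 3  {2,3,4,5,6,7,8,9,10} 1
  if 0:c drops first: 4 orders

4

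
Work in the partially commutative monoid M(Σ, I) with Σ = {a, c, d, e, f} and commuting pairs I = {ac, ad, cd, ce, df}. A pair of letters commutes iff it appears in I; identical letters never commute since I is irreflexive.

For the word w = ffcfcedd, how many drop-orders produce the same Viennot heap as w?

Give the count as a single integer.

4

0(f) covers ∅
1(f) covers 0:f
2(c) covers 1:f
3(f) covers 2:c
4(c) covers 3:f
5(e) covers 3:f
6(d) covers 5:e
7(d) covers 6:d
floor of heap: 0:f
completions by unplaced set U, small U first (add the entries for U minus each lowest piece of U):
  |U|=1: {4}:1  {7}:1
  |U|=2: {4,7}:2  {6,7}:1
  |U|=3: {4,6,7}:3  {5,6,7}:1
  |U|=4: {4,5,6,7}:4
  |U|=5: {3,4,5,6,7}:4
  |U|=6: {2,3,4,5,6,7}:4
  start at 0(f): 4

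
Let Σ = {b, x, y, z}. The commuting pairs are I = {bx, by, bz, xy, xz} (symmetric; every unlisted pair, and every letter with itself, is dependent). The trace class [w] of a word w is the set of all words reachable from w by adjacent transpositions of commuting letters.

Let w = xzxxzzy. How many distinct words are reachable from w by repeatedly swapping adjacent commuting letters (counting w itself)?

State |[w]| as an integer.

#0=x has no predecessor
#1=z has no predecessor
#2=x depends on [0:x]
#3=x depends on [2:x]
#4=z depends on [1:z]
#5=z depends on [4:z]
#6=y depends on [5:z]
sources: [0:x, 1:z]
N(rest) = Σ N(rest − s) over sources s of rest; N(one piece) = 1:
  size 1 → [3]=1  [6]=1
  size 2 → [2,3]=1  [3,6]=2  [5,6]=1
  size 3 → [0,2,3]=1  [2,3,6]=3  [3,5,6]=3  [4,5,6]=1
  size 4 → [0,2,3,6]=4  [1,4,5,6]=1  [2,3,5,6]=6  [3,4,5,6]=4
  size 5 → [0,2,3,5,6]=10  [1,3,4,5,6]=5  [2,3,4,5,6]=10
  first=0(x) contributes 15
  first=1(z) contributes 20
|[w]| = 35

35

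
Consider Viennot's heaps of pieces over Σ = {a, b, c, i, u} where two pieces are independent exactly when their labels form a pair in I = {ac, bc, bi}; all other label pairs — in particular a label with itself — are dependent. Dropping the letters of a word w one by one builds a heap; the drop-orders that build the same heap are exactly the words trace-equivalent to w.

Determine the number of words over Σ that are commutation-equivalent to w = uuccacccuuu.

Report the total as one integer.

drop 0:u onto floor
drop 1:u onto {0:u}
drop 2:c onto {1:u}
drop 3:c onto {2:c}
drop 4:a onto {1:u}
drop 5:c onto {3:c}
drop 6:c onto {5:c}
drop 7:c onto {6:c}
drop 8:u onto {4:a, 7:c}
drop 9:u onto {8:u}
drop 10:u onto {9:u}
ground layer = {0:u}
drop-orders for the pieces not yet dropped (sum over which currently-grounded one goes next):
  1 to go: {10} 1
  2 to go: {9,10} 1
  3 to go: {8,9,10} 1
  4 to go: {4,8,9,10} 1  {7,8,9,10} 1
  5 to go: {4,7,8,9,10} 2  {6,7,8,9,10} 1
  6 to go: {4,6,7,8,9,10} 3  {5,6,7,8,9,10} 1
  7 to go: {3,5,6,7,8,9,10} 1  {4,5,6,7,8,9,10} 4
  8 to go: {2,3,5,6,7,8,9,10} 1  {3,4,5,6,7,8,9,10} 5
  9 to go: {2,3,4,5,6,7,8,9,10} 6
  if 0:u drops first: 6 orders

6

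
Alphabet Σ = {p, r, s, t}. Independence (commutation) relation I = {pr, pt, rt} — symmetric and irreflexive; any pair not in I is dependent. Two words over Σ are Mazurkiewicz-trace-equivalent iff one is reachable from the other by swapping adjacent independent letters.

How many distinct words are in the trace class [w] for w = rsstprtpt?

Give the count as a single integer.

drop 0:r onto floor
drop 1:s onto {0:r}
drop 2:s onto {1:s}
drop 3:t onto {2:s}
drop 4:p onto {2:s}
drop 5:r onto {2:s}
drop 6:t onto {3:t}
drop 7:p onto {4:p}
drop 8:t onto {6:t}
ground layer = {0:r}
drop-orders for the pieces not yet dropped (sum over which currently-grounded one goes next):
  1 to go: {5} 1  {7} 1  {8} 1
  2 to go: {4,7} 1  {5,7} 2  {5,8} 2  {6,8} 1  {7,8} 2
  3 to go: {3,6,8} 1  {4,5,7} 3  {4,7,8} 3  {5,6,8} 3  {5,7,8} 6  {6,7,8} 3
  4 to go: {3,5,6,8} 4  {3,6,7,8} 4  {4,5,7,8} 12  {4,6,7,8} 6  {5,6,7,8} 12
  5 to go: {3,4,6,7,8} 10  {3,5,6,7,8} 20  {4,5,6,7,8} 30
  6 to go: {3,4,5,6,7,8} 60
  7 to go: {2,3,4,5,6,7,8} 60
  if 0:r drops first: 60 orders

60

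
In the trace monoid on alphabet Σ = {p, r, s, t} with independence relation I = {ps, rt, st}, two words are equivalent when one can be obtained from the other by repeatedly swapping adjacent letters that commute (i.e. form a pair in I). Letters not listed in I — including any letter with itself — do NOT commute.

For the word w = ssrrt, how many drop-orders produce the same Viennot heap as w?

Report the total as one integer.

5

#0=s has no predecessor
#1=s depends on [0:s]
#2=r depends on [1:s]
#3=r depends on [2:r]
#4=t has no predecessor
sources: [0:s, 4:t]
N(rest) = Σ N(rest − s) over sources s of rest; N(one piece) = 1:
  size 1 → [3]=1  [4]=1
  size 2 → [2,3]=1  [3,4]=2
  size 3 → [1,2,3]=1  [2,3,4]=3
  first=0(s) contributes 4
  first=4(t) contributes 1
|[w]| = 5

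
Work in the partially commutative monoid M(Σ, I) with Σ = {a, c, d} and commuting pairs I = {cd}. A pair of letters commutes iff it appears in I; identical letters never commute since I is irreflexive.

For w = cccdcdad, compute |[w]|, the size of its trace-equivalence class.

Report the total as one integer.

0(c) covers ∅
1(c) covers 0:c
2(c) covers 1:c
3(d) covers ∅
4(c) covers 2:c
5(d) covers 3:d
6(a) covers 4:c, 5:d
7(d) covers 6:a
floor of heap: 0:c, 3:d
completions by unplaced set U, small U first (add the entries for U minus each lowest piece of U):
  |U|=1: {7}:1
  |U|=2: {6,7}:1
  |U|=3: {4,6,7}:1  {5,6,7}:1
  |U|=4: {2,4,6,7}:1  {3,5,6,7}:1  {4,5,6,7}:2
  |U|=5: {1,2,4,6,7}:1  {2,4,5,6,7}:3  {3,4,5,6,7}:3
  |U|=6: {0,1,2,4,6,7}:1  {1,2,4,5,6,7}:4  {2,3,4,5,6,7}:6
  start at 0(c): 10
  start at 3(d): 5
sum over floor = 15

15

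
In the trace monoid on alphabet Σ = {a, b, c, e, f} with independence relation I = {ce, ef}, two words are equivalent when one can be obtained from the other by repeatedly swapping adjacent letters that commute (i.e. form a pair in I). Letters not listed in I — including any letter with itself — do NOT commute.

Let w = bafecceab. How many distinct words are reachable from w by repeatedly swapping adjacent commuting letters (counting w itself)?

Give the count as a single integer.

10

#0=b has no predecessor
#1=a depends on [0:b]
#2=f depends on [1:a]
#3=e depends on [1:a]
#4=c depends on [2:f]
#5=c depends on [4:c]
#6=e depends on [3:e]
#7=a depends on [5:c, 6:e]
#8=b depends on [7:a]
sources: [0:b]
N(rest) = Σ N(rest − s) over sources s of rest; N(one piece) = 1:
  size 1 → [8]=1
  size 2 → [7,8]=1
  size 3 → [5,7,8]=1  [6,7,8]=1
  size 4 → [3,6,7,8]=1  [4,5,7,8]=1  [5,6,7,8]=2
  size 5 → [2,4,5,7,8]=1  [3,5,6,7,8]=3  [4,5,6,7,8]=3
  size 6 → [2,4,5,6,7,8]=4  [3,4,5,6,7,8]=6
  size 7 → [2,3,4,5,6,7,8]=10
  first=0(b) contributes 10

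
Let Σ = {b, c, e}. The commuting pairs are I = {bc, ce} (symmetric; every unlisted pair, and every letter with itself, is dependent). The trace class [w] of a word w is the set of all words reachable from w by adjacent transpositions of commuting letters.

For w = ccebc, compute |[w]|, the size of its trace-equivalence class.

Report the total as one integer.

0(c) covers ∅
1(c) covers 0:c
2(e) covers ∅
3(b) covers 2:e
4(c) covers 1:c
floor of heap: 0:c, 2:e
completions by unplaced set U, small U first (add the entries for U minus each lowest piece of U):
  |U|=1: {3}:1  {4}:1
  |U|=2: {1,4}:1  {2,3}:1  {3,4}:2
  |U|=3: {0,1,4}:1  {1,3,4}:3  {2,3,4}:3
  start at 0(c): 6
  start at 2(e): 4
sum over floor = 10

10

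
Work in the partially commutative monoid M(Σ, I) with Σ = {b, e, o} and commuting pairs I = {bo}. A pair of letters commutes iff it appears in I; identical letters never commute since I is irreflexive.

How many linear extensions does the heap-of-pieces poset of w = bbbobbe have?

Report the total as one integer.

drop 0:b onto floor
drop 1:b onto {0:b}
drop 2:b onto {1:b}
drop 3:o onto floor
drop 4:b onto {2:b}
drop 5:b onto {4:b}
drop 6:e onto {3:o, 5:b}
ground layer = {0:b, 3:o}
drop-orders for the pieces not yet dropped (sum over which currently-grounded one goes next):
  1 to go: {6} 1
  2 to go: {3,6} 1  {5,6} 1
  3 to go: {3,5,6} 2  {4,5,6} 1
  4 to go: {2,4,5,6} 1  {3,4,5,6} 3
  5 to go: {1,2,4,5,6} 1  {2,3,4,5,6} 4
  if 0:b drops first: 5 orders
  if 3:o drops first: 1 orders
heap linearizations: 6

6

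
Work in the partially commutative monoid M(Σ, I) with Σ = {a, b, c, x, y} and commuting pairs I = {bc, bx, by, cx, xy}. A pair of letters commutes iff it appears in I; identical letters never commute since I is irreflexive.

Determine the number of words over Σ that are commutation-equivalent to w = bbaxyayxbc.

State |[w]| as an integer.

#0=b has no predecessor
#1=b depends on [0:b]
#2=a depends on [1:b]
#3=x depends on [2:a]
#4=y depends on [2:a]
#5=a depends on [3:x, 4:y]
#6=y depends on [5:a]
#7=x depends on [5:a]
#8=b depends on [5:a]
#9=c depends on [6:y]
sources: [0:b]
N(rest) = Σ N(rest − s) over sources s of rest; N(one piece) = 1:
  size 1 → [7]=1  [8]=1  [9]=1
  size 2 → [6,9]=1  [7,8]=2  [7,9]=2  [8,9]=2
  size 3 → [6,7,9]=3  [6,8,9]=3  [7,8,9]=6
  size 4 → [6,7,8,9]=12
  size 5 → [5,6,7,8,9]=12
  size 6 → [3,5,6,7,8,9]=12  [4,5,6,7,8,9]=12
  size 7 → [3,4,5,6,7,8,9]=24
  size 8 → [2,3,4,5,6,7,8,9]=24
  first=0(b) contributes 24

24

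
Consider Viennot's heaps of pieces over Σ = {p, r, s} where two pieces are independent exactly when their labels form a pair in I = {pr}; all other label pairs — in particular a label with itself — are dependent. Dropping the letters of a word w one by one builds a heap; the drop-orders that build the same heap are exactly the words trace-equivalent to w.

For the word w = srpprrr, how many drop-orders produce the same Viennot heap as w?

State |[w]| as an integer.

15

#0=s has no predecessor
#1=r depends on [0:s]
#2=p depends on [0:s]
#3=p depends on [2:p]
#4=r depends on [1:r]
#5=r depends on [4:r]
#6=r depends on [5:r]
sources: [0:s]
N(rest) = Σ N(rest − s) over sources s of rest; N(one piece) = 1:
  size 1 → [3]=1  [6]=1
  size 2 → [2,3]=1  [3,6]=2  [5,6]=1
  size 3 → [2,3,6]=3  [3,5,6]=3  [4,5,6]=1
  size 4 → [1,4,5,6]=1  [2,3,5,6]=6  [3,4,5,6]=4
  size 5 → [1,3,4,5,6]=5  [2,3,4,5,6]=10
  first=0(s) contributes 15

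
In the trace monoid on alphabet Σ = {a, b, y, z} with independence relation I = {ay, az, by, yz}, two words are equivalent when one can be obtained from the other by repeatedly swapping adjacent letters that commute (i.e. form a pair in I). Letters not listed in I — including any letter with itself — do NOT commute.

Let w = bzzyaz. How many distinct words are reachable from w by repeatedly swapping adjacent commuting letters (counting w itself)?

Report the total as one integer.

0(b) covers ∅
1(z) covers 0:b
2(z) covers 1:z
3(y) covers ∅
4(a) covers 0:b
5(z) covers 2:z
floor of heap: 0:b, 3:y
completions by unplaced set U, small U first (add the entries for U minus each lowest piece of U):
  |U|=1: {3}:1  {4}:1  {5}:1
  |U|=2: {2,5}:1  {3,4}:2  {3,5}:2  {4,5}:2
  |U|=3: {1,2,5}:1  {2,3,5}:3  {2,4,5}:3  {3,4,5}:6
  |U|=4: {1,2,3,5}:4  {1,2,4,5}:4  {2,3,4,5}:12
  start at 0(b): 20
  start at 3(y): 4
sum over floor = 24

24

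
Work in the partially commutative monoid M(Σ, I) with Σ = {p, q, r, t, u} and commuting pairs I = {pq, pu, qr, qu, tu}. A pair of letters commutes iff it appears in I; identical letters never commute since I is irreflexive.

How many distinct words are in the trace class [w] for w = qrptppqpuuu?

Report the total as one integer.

1296

piece 0:q — minimal
piece 1:r — minimal
piece 2:p rests on {1:r}
piece 3:t rests on {0:q, 2:p}
piece 4:p rests on {3:t}
piece 5:p rests on {4:p}
piece 6:q rests on {3:t}
piece 7:p rests on {5:p}
piece 8:u rests on {1:r}
piece 9:u rests on {8:u}
piece 10:u rests on {9:u}
minimal pieces: {0:q, 1:r}
ways to finish when only these pieces remain (= sum over removing one remaining piece with nothing left below it):
  1 left: {6}→1  {7}→1  {10}→1
  2 left: {5,7}→1  {6,7}→2  {6,10}→2  {7,10}→2  {9,10}→1
  3 left: {4,5,7}→1  {5,6,7}→3  {5,7,10}→3  {6,7,10}→6  {6,9,10}→3  {7,9,10}→3  {8,9,10}→1
  4 left: {4,5,6,7}→4  {4,5,7,10}→4  {5,6,7,10}→12  {5,7,9,10}→6  {6,7,9,10}→12  {6,8,9,10}→4  {7,8,9,10}→4
  5 left: {3,4,5,6,7}→4  {4,5,6,7,10}→20  {4,5,7,9,10}→10  {5,6,7,9,10}→30  {5,7,8,9,10}→10  {6,7,8,9,10}→20
  6 left: {0,3,4,5,6,7}→4  {2,3,4,5,6,7}→4  {3,4,5,6,7,10}→24  {4,5,6,7,9,10}→60  {4,5,7,8,9,10}→20  {5,6,7,8,9,10}→60
  7 left: {0,2,3,4,5,6,7}→8  {0,3,4,5,6,7,10}→28  {2,3,4,5,6,7,10}→28  {3,4,5,6,7,9,10}→84  {4,5,6,7,8,9,10}→140
  8 left: {0,2,3,4,5,6,7,10}→64  {0,3,4,5,6,7,9,10}→112  {2,3,4,5,6,7,9,10}→112  {3,4,5,6,7,8,9,10}→224
  9 left: {0,2,3,4,5,6,7,9,10}→288  {0,3,4,5,6,7,8,9,10}→336  {2,3,4,5,6,7,8,9,10}→336
  placing 0:q first → 336 extensions
  placing 1:r first → 960 extensions
total linear extensions = 1296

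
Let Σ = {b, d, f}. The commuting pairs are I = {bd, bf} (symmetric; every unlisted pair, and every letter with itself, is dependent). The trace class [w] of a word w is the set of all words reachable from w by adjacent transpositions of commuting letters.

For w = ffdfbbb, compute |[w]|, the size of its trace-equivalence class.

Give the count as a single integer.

35

#0=f has no predecessor
#1=f depends on [0:f]
#2=d depends on [1:f]
#3=f depends on [2:d]
#4=b has no predecessor
#5=b depends on [4:b]
#6=b depends on [5:b]
sources: [0:f, 4:b]
N(rest) = Σ N(rest − s) over sources s of rest; N(one piece) = 1:
  size 1 → [3]=1  [6]=1
  size 2 → [2,3]=1  [3,6]=2  [5,6]=1
  size 3 → [1,2,3]=1  [2,3,6]=3  [3,5,6]=3  [4,5,6]=1
  size 4 → [0,1,2,3]=1  [1,2,3,6]=4  [2,3,5,6]=6  [3,4,5,6]=4
  size 5 → [0,1,2,3,6]=5  [1,2,3,5,6]=10  [2,3,4,5,6]=10
  first=0(f) contributes 20
  first=4(b) contributes 15
|[w]| = 35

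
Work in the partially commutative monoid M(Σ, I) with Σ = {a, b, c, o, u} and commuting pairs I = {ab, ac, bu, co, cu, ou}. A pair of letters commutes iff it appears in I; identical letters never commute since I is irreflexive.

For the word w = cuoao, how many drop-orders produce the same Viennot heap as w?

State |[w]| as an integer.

drop 0:c onto floor
drop 1:u onto floor
drop 2:o onto floor
drop 3:a onto {1:u, 2:o}
drop 4:o onto {3:a}
ground layer = {0:c, 1:u, 2:o}
drop-orders for the pieces not yet dropped (sum over which currently-grounded one goes next):
  1 to go: {0} 1  {4} 1
  2 to go: {0,4} 2  {3,4} 1
  3 to go: {0,3,4} 3  {1,3,4} 1  {2,3,4} 1
  if 0:c drops first: 2 orders
  if 1:u drops first: 4 orders
  if 2:o drops first: 4 orders
heap linearizations: 10

10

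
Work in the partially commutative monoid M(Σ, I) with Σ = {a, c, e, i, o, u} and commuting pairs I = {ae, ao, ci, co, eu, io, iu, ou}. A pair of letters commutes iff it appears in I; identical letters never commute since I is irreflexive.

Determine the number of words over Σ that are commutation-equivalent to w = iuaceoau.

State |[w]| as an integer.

drop 0:i onto floor
drop 1:u onto floor
drop 2:a onto {0:i, 1:u}
drop 3:c onto {2:a}
drop 4:e onto {3:c}
drop 5:o onto {4:e}
drop 6:a onto {3:c}
drop 7:u onto {6:a}
ground layer = {0:i, 1:u}
drop-orders for the pieces not yet dropped (sum over which currently-grounded one goes next):
  1 to go: {5} 1  {7} 1
  2 to go: {4,5} 1  {5,7} 2  {6,7} 1
  3 to go: {4,5,7} 3  {5,6,7} 3
  4 to go: {4,5,6,7} 6
  5 to go: {3,4,5,6,7} 6
  6 to go: {2,3,4,5,6,7} 6
  if 0:i drops first: 6 orders
  if 1:u drops first: 6 orders
heap linearizations: 12

12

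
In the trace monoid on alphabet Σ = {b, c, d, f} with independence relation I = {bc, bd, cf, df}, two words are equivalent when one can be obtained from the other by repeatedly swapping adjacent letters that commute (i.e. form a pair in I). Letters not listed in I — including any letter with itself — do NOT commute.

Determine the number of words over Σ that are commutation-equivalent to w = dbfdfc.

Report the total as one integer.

20

0(d) covers ∅
1(b) covers ∅
2(f) covers 1:b
3(d) covers 0:d
4(f) covers 2:f
5(c) covers 3:d
floor of heap: 0:d, 1:b
completions by unplaced set U, small U first (add the entries for U minus each lowest piece of U):
  |U|=1: {4}:1  {5}:1
  |U|=2: {2,4}:1  {3,5}:1  {4,5}:2
  |U|=3: {0,3,5}:1  {1,2,4}:1  {2,4,5}:3  {3,4,5}:3
  |U|=4: {0,3,4,5}:4  {1,2,4,5}:4  {2,3,4,5}:6
  start at 0(d): 10
  start at 1(b): 10
sum over floor = 20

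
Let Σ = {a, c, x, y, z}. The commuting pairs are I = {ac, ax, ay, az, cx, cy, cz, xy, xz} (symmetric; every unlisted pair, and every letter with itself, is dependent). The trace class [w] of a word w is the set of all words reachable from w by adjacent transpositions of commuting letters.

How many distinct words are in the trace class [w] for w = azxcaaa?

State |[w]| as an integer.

#0=a has no predecessor
#1=z has no predecessor
#2=x has no predecessor
#3=c has no predecessor
#4=a depends on [0:a]
#5=a depends on [4:a]
#6=a depends on [5:a]
sources: [0:a, 1:z, 2:x, 3:c]
N(rest) = Σ N(rest − s) over sources s of rest; N(one piece) = 1:
  size 1 → [1]=1  [2]=1  [3]=1  [6]=1
  size 2 → [1,2]=2  [1,3]=2  [1,6]=2  [2,3]=2  [2,6]=2  [3,6]=2  [5,6]=1
  size 3 → [1,2,3]=6  [1,2,6]=6  [1,3,6]=6  [1,5,6]=3  [2,3,6]=6  [2,5,6]=3  [3,5,6]=3  [4,5,6]=1
  size 4 → [0,4,5,6]=1  [1,2,3,6]=24  [1,2,5,6]=12  [1,3,5,6]=12  [1,4,5,6]=4  [2,3,5,6]=12  [2,4,5,6]=4  [3,4,5,6]=4
  size 5 → [0,1,4,5,6]=5  [0,2,4,5,6]=5  [0,3,4,5,6]=5  [1,2,3,5,6]=60  [1,2,4,5,6]=20  [1,3,4,5,6]=20  [2,3,4,5,6]=20
  first=0(a) contributes 120
  first=1(z) contributes 30
  first=2(x) contributes 30
  first=3(c) contributes 30
|[w]| = 210

210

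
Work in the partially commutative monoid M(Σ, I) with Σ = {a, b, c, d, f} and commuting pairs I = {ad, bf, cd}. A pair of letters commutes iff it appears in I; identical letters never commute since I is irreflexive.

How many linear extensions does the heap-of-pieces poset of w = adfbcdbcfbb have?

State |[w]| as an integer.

drop 0:a onto floor
drop 1:d onto floor
drop 2:f onto {0:a, 1:d}
drop 3:b onto {0:a, 1:d}
drop 4:c onto {2:f, 3:b}
drop 5:d onto {2:f, 3:b}
drop 6:b onto {4:c, 5:d}
drop 7:c onto {6:b}
drop 8:f onto {7:c}
drop 9:b onto {7:c}
drop 10:b onto {9:b}
ground layer = {0:a, 1:d}
drop-orders for the pieces not yet dropped (sum over which currently-grounded one goes next):
  1 to go: {8} 1  {10} 1
  2 to go: {8,10} 2  {9,10} 1
  3 to go: {8,9,10} 3
  4 to go: {7,8,9,10} 3
  5 to go: {6,7,8,9,10} 3
  6 to go: {4,6,7,8,9,10} 3  {5,6,7,8,9,10} 3
  7 to go: {4,5,6,7,8,9,10} 6
  8 to go: {2,4,5,6,7,8,9,10} 6  {3,4,5,6,7,8,9,10} 6
  9 to go: {2,3,4,5,6,7,8,9,10} 12
  if 0:a drops first: 12 orders
  if 1:d drops first: 12 orders
heap linearizations: 24

24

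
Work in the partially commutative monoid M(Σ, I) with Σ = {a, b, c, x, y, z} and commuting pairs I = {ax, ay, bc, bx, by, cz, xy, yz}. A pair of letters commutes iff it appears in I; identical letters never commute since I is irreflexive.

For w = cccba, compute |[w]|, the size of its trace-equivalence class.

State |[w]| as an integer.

0(c) covers ∅
1(c) covers 0:c
2(c) covers 1:c
3(b) covers ∅
4(a) covers 2:c, 3:b
floor of heap: 0:c, 3:b
completions by unplaced set U, small U first (add the entries for U minus each lowest piece of U):
  |U|=1: {4}:1
  |U|=2: {2,4}:1  {3,4}:1
  |U|=3: {1,2,4}:1  {2,3,4}:2
  start at 0(c): 3
  start at 3(b): 1
sum over floor = 4

4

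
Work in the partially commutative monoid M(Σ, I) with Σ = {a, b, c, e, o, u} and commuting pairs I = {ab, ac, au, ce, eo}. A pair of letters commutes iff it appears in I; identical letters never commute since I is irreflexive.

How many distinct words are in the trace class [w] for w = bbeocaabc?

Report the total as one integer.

26

piece 0:b — minimal
piece 1:b rests on {0:b}
piece 2:e rests on {1:b}
piece 3:o rests on {1:b}
piece 4:c rests on {3:o}
piece 5:a rests on {2:e, 3:o}
piece 6:a rests on {5:a}
piece 7:b rests on {2:e, 4:c}
piece 8:c rests on {7:b}
minimal pieces: {0:b}
ways to finish when only these pieces remain (= sum over removing one remaining piece with nothing left below it):
  1 left: {6}→1  {8}→1
  2 left: {5,6}→1  {6,8}→2  {7,8}→1
  3 left: {4,7,8}→1  {5,6,8}→3  {6,7,8}→3
  4 left: {4,6,7,8}→4  {5,6,7,8}→6
  5 left: {2,5,6,7,8}→6  {4,5,6,7,8}→10
  6 left: {2,4,5,6,7,8}→16  {3,4,5,6,7,8}→10
  7 left: {2,3,4,5,6,7,8}→26
  placing 0:b first → 26 extensions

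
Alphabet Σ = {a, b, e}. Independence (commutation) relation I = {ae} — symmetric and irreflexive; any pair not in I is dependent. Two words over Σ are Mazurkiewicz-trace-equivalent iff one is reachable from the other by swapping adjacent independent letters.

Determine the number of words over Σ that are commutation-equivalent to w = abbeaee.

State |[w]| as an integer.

4

0(a) covers ∅
1(b) covers 0:a
2(b) covers 1:b
3(e) covers 2:b
4(a) covers 2:b
5(e) covers 3:e
6(e) covers 5:e
floor of heap: 0:a
completions by unplaced set U, small U first (add the entries for U minus each lowest piece of U):
  |U|=1: {4}:1  {6}:1
  |U|=2: {4,6}:2  {5,6}:1
  |U|=3: {3,5,6}:1  {4,5,6}:3
  |U|=4: {3,4,5,6}:4
  |U|=5: {2,3,4,5,6}:4
  start at 0(a): 4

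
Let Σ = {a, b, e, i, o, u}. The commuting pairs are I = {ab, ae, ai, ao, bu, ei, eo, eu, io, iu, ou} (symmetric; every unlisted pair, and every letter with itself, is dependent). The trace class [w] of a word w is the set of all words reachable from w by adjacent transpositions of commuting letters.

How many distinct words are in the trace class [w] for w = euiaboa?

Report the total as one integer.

drop 0:e onto floor
drop 1:u onto floor
drop 2:i onto floor
drop 3:a onto {1:u}
drop 4:b onto {0:e, 2:i}
drop 5:o onto {4:b}
drop 6:a onto {3:a}
ground layer = {0:e, 1:u, 2:i}
drop-orders for the pieces not yet dropped (sum over which currently-grounded one goes next):
  1 to go: {5} 1  {6} 1
  2 to go: {3,6} 1  {4,5} 1  {5,6} 2
  3 to go: {0,4,5} 1  {1,3,6} 1  {2,4,5} 1  {3,5,6} 3  {4,5,6} 3
  4 to go: {0,2,4,5} 2  {0,4,5,6} 4  {1,3,5,6} 4  {2,4,5,6} 4  {3,4,5,6} 6
  5 to go: {0,2,4,5,6} 10  {0,3,4,5,6} 10  {1,3,4,5,6} 10  {2,3,4,5,6} 10
  if 0:e drops first: 20 orders
  if 1:u drops first: 30 orders
  if 2:i drops first: 20 orders
heap linearizations: 70

70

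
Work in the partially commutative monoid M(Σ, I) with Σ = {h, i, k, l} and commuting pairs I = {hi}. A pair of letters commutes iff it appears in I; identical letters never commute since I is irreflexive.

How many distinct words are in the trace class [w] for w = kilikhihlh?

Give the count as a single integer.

#0=k has no predecessor
#1=i depends on [0:k]
#2=l depends on [1:i]
#3=i depends on [2:l]
#4=k depends on [3:i]
#5=h depends on [4:k]
#6=i depends on [4:k]
#7=h depends on [5:h]
#8=l depends on [6:i, 7:h]
#9=h depends on [8:l]
sources: [0:k]
N(rest) = Σ N(rest − s) over sources s of rest; N(one piece) = 1:
  size 1 → [9]=1
  size 2 → [8,9]=1
  size 3 → [6,8,9]=1  [7,8,9]=1
  size 4 → [5,7,8,9]=1  [6,7,8,9]=2
  size 5 → [5,6,7,8,9]=3
  size 6 → [4,5,6,7,8,9]=3
  size 7 → [3,4,5,6,7,8,9]=3
  size 8 → [2,3,4,5,6,7,8,9]=3
  first=0(k) contributes 3

3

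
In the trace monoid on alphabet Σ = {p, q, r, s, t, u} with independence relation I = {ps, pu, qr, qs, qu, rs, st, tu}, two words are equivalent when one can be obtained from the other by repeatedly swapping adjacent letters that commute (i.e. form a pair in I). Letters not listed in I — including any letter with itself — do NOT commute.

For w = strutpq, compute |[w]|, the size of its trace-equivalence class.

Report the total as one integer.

0(s) covers ∅
1(t) covers ∅
2(r) covers 1:t
3(u) covers 0:s, 2:r
4(t) covers 2:r
5(p) covers 4:t
6(q) covers 5:p
floor of heap: 0:s, 1:t
completions by unplaced set U, small U first (add the entries for U minus each lowest piece of U):
  |U|=1: {3}:1  {6}:1
  |U|=2: {0,3}:1  {3,6}:2  {5,6}:1
  |U|=3: {0,3,6}:3  {3,5,6}:3  {4,5,6}:1
  |U|=4: {0,3,5,6}:6  {3,4,5,6}:4
  |U|=5: {0,3,4,5,6}:10  {2,3,4,5,6}:4
  start at 0(s): 4
  start at 1(t): 14
sum over floor = 18

18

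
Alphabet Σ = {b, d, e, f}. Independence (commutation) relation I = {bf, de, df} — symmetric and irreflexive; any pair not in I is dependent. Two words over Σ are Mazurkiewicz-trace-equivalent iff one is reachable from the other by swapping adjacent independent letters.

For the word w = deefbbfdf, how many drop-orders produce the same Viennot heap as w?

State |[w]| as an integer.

piece 0:d — minimal
piece 1:e — minimal
piece 2:e rests on {1:e}
piece 3:f rests on {2:e}
piece 4:b rests on {0:d, 2:e}
piece 5:b rests on {4:b}
piece 6:f rests on {3:f}
piece 7:d rests on {5:b}
piece 8:f rests on {6:f}
minimal pieces: {0:d, 1:e}
ways to finish when only these pieces remain (= sum over removing one remaining piece with nothing left below it):
  1 left: {7}→1  {8}→1
  2 left: {5,7}→1  {6,8}→1  {7,8}→2
  3 left: {3,6,8}→1  {4,5,7}→1  {5,7,8}→3  {6,7,8}→3
  4 left: {0,4,5,7}→1  {3,6,7,8}→4  {4,5,7,8}→4  {5,6,7,8}→6
  5 left: {0,4,5,7,8}→5  {3,5,6,7,8}→10  {4,5,6,7,8}→10
  6 left: {0,4,5,6,7,8}→15  {3,4,5,6,7,8}→20
  7 left: {0,3,4,5,6,7,8}→35  {2,3,4,5,6,7,8}→20
  placing 0:d first → 20 extensions
  placing 1:e first → 55 extensions
total linear extensions = 75

75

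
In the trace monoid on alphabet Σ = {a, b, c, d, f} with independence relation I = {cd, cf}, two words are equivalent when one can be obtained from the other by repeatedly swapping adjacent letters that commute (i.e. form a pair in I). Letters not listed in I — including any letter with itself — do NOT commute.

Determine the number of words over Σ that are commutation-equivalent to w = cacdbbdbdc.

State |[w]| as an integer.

4

piece 0:c — minimal
piece 1:a rests on {0:c}
piece 2:c rests on {1:a}
piece 3:d rests on {1:a}
piece 4:b rests on {2:c, 3:d}
piece 5:b rests on {4:b}
piece 6:d rests on {5:b}
piece 7:b rests on {6:d}
piece 8:d rests on {7:b}
piece 9:c rests on {7:b}
minimal pieces: {0:c}
ways to finish when only these pieces remain (= sum over removing one remaining piece with nothing left below it):
  1 left: {8}→1  {9}→1
  2 left: {8,9}→2
  3 left: {7,8,9}→2
  4 left: {6,7,8,9}→2
  5 left: {5,6,7,8,9}→2
  6 left: {4,5,6,7,8,9}→2
  7 left: {2,4,5,6,7,8,9}→2  {3,4,5,6,7,8,9}→2
  8 left: {2,3,4,5,6,7,8,9}→4
  placing 0:c first → 4 extensions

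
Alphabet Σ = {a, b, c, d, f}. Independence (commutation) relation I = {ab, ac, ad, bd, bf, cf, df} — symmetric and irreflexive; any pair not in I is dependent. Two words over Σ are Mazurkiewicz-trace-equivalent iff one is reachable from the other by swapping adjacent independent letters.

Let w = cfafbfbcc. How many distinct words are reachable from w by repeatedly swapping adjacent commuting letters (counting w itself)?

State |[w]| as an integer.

#0=c has no predecessor
#1=f has no predecessor
#2=a depends on [1:f]
#3=f depends on [2:a]
#4=b depends on [0:c]
#5=f depends on [3:f]
#6=b depends on [4:b]
#7=c depends on [6:b]
#8=c depends on [7:c]
sources: [0:c, 1:f]
N(rest) = Σ N(rest − s) over sources s of rest; N(one piece) = 1:
  size 1 → [5]=1  [8]=1
  size 2 → [3,5]=1  [5,8]=2  [7,8]=1
  size 3 → [2,3,5]=1  [3,5,8]=3  [5,7,8]=3  [6,7,8]=1
  size 4 → [1,2,3,5]=1  [2,3,5,8]=4  [3,5,7,8]=6  [4,6,7,8]=1  [5,6,7,8]=4
  size 5 → [0,4,6,7,8]=1  [1,2,3,5,8]=5  [2,3,5,7,8]=10  [3,5,6,7,8]=10  [4,5,6,7,8]=5
  size 6 → [0,4,5,6,7,8]=6  [1,2,3,5,7,8]=15  [2,3,5,6,7,8]=20  [3,4,5,6,7,8]=15
  size 7 → [0,3,4,5,6,7,8]=21  [1,2,3,5,6,7,8]=35  [2,3,4,5,6,7,8]=35
  first=0(c) contributes 70
  first=1(f) contributes 56
|[w]| = 126

126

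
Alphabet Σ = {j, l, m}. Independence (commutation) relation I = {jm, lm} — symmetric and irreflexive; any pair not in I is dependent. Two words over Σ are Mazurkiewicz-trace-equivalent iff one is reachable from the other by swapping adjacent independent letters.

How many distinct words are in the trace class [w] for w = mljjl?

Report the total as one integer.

piece 0:m — minimal
piece 1:l — minimal
piece 2:j rests on {1:l}
piece 3:j rests on {2:j}
piece 4:l rests on {3:j}
minimal pieces: {0:m, 1:l}
ways to finish when only these pieces remain (= sum over removing one remaining piece with nothing left below it):
  1 left: {0}→1  {4}→1
  2 left: {0,4}→2  {3,4}→1
  3 left: {0,3,4}→3  {2,3,4}→1
  placing 0:m first → 1 extensions
  placing 1:l first → 4 extensions
total linear extensions = 5

5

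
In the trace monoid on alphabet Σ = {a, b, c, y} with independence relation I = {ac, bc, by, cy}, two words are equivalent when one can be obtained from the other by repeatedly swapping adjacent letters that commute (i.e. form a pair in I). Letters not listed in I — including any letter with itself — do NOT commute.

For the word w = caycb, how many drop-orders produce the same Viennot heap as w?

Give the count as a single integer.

piece 0:c — minimal
piece 1:a — minimal
piece 2:y rests on {1:a}
piece 3:c rests on {0:c}
piece 4:b rests on {1:a}
minimal pieces: {0:c, 1:a}
ways to finish when only these pieces remain (= sum over removing one remaining piece with nothing left below it):
  1 left: {2}→1  {3}→1  {4}→1
  2 left: {0,3}→1  {2,3}→2  {2,4}→2  {3,4}→2
  3 left: {0,2,3}→3  {0,3,4}→3  {1,2,4}→2  {2,3,4}→6
  placing 0:c first → 8 extensions
  placing 1:a first → 12 extensions
total linear extensions = 20

20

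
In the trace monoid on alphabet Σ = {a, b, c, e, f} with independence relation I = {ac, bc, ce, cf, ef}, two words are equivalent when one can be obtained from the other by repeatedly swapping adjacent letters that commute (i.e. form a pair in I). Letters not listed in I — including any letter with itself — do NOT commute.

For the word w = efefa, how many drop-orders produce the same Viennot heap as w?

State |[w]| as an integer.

0(e) covers ∅
1(f) covers ∅
2(e) covers 0:e
3(f) covers 1:f
4(a) covers 2:e, 3:f
floor of heap: 0:e, 1:f
completions by unplaced set U, small U first (add the entries for U minus each lowest piece of U):
  |U|=1: {4}:1
  |U|=2: {2,4}:1  {3,4}:1
  |U|=3: {0,2,4}:1  {1,3,4}:1  {2,3,4}:2
  start at 0(e): 3
  start at 1(f): 3
sum over floor = 6

6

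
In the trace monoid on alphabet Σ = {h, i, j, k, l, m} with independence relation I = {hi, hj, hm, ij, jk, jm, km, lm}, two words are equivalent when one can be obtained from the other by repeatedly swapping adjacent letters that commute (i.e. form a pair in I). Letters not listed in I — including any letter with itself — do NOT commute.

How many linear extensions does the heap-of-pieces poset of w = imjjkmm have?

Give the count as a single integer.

84

piece 0:i — minimal
piece 1:m rests on {0:i}
piece 2:j — minimal
piece 3:j rests on {2:j}
piece 4:k rests on {0:i}
piece 5:m rests on {1:m}
piece 6:m rests on {5:m}
minimal pieces: {0:i, 2:j}
ways to finish when only these pieces remain (= sum over removing one remaining piece with nothing left below it):
  1 left: {3}→1  {4}→1  {6}→1
  2 left: {2,3}→1  {3,4}→2  {3,6}→2  {4,6}→2  {5,6}→1
  3 left: {1,5,6}→1  {2,3,4}→3  {2,3,6}→3  {3,4,6}→6  {3,5,6}→3  {4,5,6}→3
  4 left: {1,3,5,6}→4  {1,4,5,6}→4  {2,3,4,6}→12  {2,3,5,6}→6  {3,4,5,6}→12
  5 left: {0,1,4,5,6}→4  {1,2,3,5,6}→10  {1,3,4,5,6}→20  {2,3,4,5,6}→30
  placing 0:i first → 60 extensions
  placing 2:j first → 24 extensions
total linear extensions = 84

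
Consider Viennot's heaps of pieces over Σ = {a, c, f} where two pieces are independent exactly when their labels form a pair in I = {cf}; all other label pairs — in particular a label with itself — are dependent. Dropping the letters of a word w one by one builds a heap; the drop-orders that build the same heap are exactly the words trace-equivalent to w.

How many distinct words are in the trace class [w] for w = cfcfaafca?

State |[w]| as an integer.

12

drop 0:c onto floor
drop 1:f onto floor
drop 2:c onto {0:c}
drop 3:f onto {1:f}
drop 4:a onto {2:c, 3:f}
drop 5:a onto {4:a}
drop 6:f onto {5:a}
drop 7:c onto {5:a}
drop 8:a onto {6:f, 7:c}
ground layer = {0:c, 1:f}
drop-orders for the pieces not yet dropped (sum over which currently-grounded one goes next):
  1 to go: {8} 1
  2 to go: {6,8} 1  {7,8} 1
  3 to go: {6,7,8} 2
  4 to go: {5,6,7,8} 2
  5 to go: {4,5,6,7,8} 2
  6 to go: {2,4,5,6,7,8} 2  {3,4,5,6,7,8} 2
  7 to go: {0,2,4,5,6,7,8} 2  {1,3,4,5,6,7,8} 2  {2,3,4,5,6,7,8} 4
  if 0:c drops first: 6 orders
  if 1:f drops first: 6 orders
heap linearizations: 12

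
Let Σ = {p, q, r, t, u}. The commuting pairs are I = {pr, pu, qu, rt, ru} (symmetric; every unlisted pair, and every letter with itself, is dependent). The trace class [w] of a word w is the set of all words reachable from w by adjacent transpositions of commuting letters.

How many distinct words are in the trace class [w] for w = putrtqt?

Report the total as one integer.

#0=p has no predecessor
#1=u has no predecessor
#2=t depends on [0:p, 1:u]
#3=r has no predecessor
#4=t depends on [2:t]
#5=q depends on [3:r, 4:t]
#6=t depends on [5:q]
sources: [0:p, 1:u, 3:r]
N(rest) = Σ N(rest − s) over sources s of rest; N(one piece) = 1:
  size 1 → [6]=1
  size 2 → [5,6]=1
  size 3 → [3,5,6]=1  [4,5,6]=1
  size 4 → [2,4,5,6]=1  [3,4,5,6]=2
  size 5 → [0,2,4,5,6]=1  [1,2,4,5,6]=1  [2,3,4,5,6]=3
  first=0(p) contributes 4
  first=1(u) contributes 4
  first=3(r) contributes 2
|[w]| = 10

10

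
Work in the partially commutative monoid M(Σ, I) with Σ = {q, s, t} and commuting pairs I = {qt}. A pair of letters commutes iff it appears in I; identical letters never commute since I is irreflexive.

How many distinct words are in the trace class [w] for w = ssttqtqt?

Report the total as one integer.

0(s) covers ∅
1(s) covers 0:s
2(t) covers 1:s
3(t) covers 2:t
4(q) covers 1:s
5(t) covers 3:t
6(q) covers 4:q
7(t) covers 5:t
floor of heap: 0:s
completions by unplaced set U, small U first (add the entries for U minus each lowest piece of U):
  |U|=1: {6}:1  {7}:1
  |U|=2: {4,6}:1  {5,7}:1  {6,7}:2
  |U|=3: {3,5,7}:1  {4,6,7}:3  {5,6,7}:3
  |U|=4: {2,3,5,7}:1  {3,5,6,7}:4  {4,5,6,7}:6
  |U|=5: {2,3,5,6,7}:5  {3,4,5,6,7}:10
  |U|=6: {2,3,4,5,6,7}:15
  start at 0(s): 15

15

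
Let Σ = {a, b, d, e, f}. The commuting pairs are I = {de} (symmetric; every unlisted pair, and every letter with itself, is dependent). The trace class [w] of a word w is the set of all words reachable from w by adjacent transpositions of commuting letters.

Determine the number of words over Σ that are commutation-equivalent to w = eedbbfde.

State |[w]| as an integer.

0(e) covers ∅
1(e) covers 0:e
2(d) covers ∅
3(b) covers 1:e, 2:d
4(b) covers 3:b
5(f) covers 4:b
6(d) covers 5:f
7(e) covers 5:f
floor of heap: 0:e, 2:d
completions by unplaced set U, small U first (add the entries for U minus each lowest piece of U):
  |U|=1: {6}:1  {7}:1
  |U|=2: {6,7}:2
  |U|=3: {5,6,7}:2
  |U|=4: {4,5,6,7}:2
  |U|=5: {3,4,5,6,7}:2
  |U|=6: {1,3,4,5,6,7}:2  {2,3,4,5,6,7}:2
  start at 0(e): 4
  start at 2(d): 2
sum over floor = 6

6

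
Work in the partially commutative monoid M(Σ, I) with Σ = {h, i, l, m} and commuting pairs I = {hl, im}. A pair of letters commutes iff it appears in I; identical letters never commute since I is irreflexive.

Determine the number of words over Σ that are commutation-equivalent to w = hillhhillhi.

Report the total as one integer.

drop 0:h onto floor
drop 1:i onto {0:h}
drop 2:l onto {1:i}
drop 3:l onto {2:l}
drop 4:h onto {1:i}
drop 5:h onto {4:h}
drop 6:i onto {3:l, 5:h}
drop 7:l onto {6:i}
drop 8:l onto {7:l}
drop 9:h onto {6:i}
drop 10:i onto {8:l, 9:h}
ground layer = {0:h}
drop-orders for the pieces not yet dropped (sum over which currently-grounded one goes next):
  1 to go: {10} 1
  2 to go: {8,10} 1  {9,10} 1
  3 to go: {7,8,10} 1  {8,9,10} 2
  4 to go: {7,8,9,10} 3
  5 to go: {6,7,8,9,10} 3
  6 to go: {3,6,7,8,9,10} 3  {5,6,7,8,9,10} 3
  7 to go: {2,3,6,7,8,9,10} 3  {3,5,6,7,8,9,10} 6  {4,5,6,7,8,9,10} 3
  8 to go: {2,3,5,6,7,8,9,10} 9  {3,4,5,6,7,8,9,10} 9
  9 to go: {2,3,4,5,6,7,8,9,10} 18
  if 0:h drops first: 18 orders

18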